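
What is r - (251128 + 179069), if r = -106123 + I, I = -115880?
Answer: -652200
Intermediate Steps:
r = -222003 (r = -106123 - 115880 = -222003)
r - (251128 + 179069) = -222003 - (251128 + 179069) = -222003 - 1*430197 = -222003 - 430197 = -652200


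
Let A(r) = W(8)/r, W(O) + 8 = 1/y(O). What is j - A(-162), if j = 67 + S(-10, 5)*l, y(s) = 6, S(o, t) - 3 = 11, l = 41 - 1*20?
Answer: 350845/972 ≈ 360.95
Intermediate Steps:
l = 21 (l = 41 - 20 = 21)
S(o, t) = 14 (S(o, t) = 3 + 11 = 14)
W(O) = -47/6 (W(O) = -8 + 1/6 = -47/6)
j = 361 (j = 67 + 14*21 = 67 + 294 = 361)
A(r) = -47/(6*r)
j - A(-162) = 361 - (-47)/(6*(-162)) = 361 - (-47)*(-1)/(6*162) = 361 - 1*47/972 = 361 - 47/972 = 350845/972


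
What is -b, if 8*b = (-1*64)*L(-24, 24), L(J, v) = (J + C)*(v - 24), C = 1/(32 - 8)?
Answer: 0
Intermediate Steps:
C = 1/24 ≈ 0.041667
L(J, v) = (-24 + v)*(1/24 + J) (L(J, v) = (J + 1/24)*(v - 24) = (1/24 + J)*(-24 + v) = (-24 + v)*(1/24 + J))
b = 0 (b = ((-1*64)*(-1 - 24*(-24) + (1/24)*24 - 24*24))/8 = (-64*(-1 + 576 + 1 - 576))/8 = (-64*0)/8 = (⅛)*0 = 0)
-b = -1*0 = 0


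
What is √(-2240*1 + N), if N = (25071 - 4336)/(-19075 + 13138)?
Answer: I*√79078554255/5937 ≈ 47.366*I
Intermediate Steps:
N = -20735/5937 (N = 20735/(-5937) = 20735*(-1/5937) = -20735/5937 ≈ -3.4925)
√(-2240*1 + N) = √(-2240*1 - 20735/5937) = √(-2240 - 20735/5937) = √(-13319615/5937) = I*√79078554255/5937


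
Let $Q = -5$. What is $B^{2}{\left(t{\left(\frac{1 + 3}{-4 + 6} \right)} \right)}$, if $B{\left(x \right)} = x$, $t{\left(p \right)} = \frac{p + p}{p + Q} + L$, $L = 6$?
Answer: $\frac{196}{9} \approx 21.778$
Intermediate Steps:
$t{\left(p \right)} = 6 + \frac{2 p}{-5 + p}$ ($t{\left(p \right)} = \frac{p + p}{p - 5} + 6 = \frac{2 p}{-5 + p} + 6 = 6 + \frac{2 p}{-5 + p}$)
$B^{2}{\left(t{\left(\frac{1 + 3}{-4 + 6} \right)} \right)} = \left(\frac{2 \left(-15 + 4 \frac{1 + 3}{-4 + 6}\right)}{-5 + \frac{1 + 3}{-4 + 6}}\right)^{2} = \left(\frac{2 \left(-15 + 4 \cdot \frac{4}{2}\right)}{-5 + \frac{4}{2}}\right)^{2} = \left(\frac{2 \left(-15 + 4 \cdot 4 \cdot \frac{1}{2}\right)}{-5 + 4 \cdot \frac{1}{2}}\right)^{2} = \left(\frac{2 \left(-15 + 4 \cdot 2\right)}{-5 + 2}\right)^{2} = \left(\frac{2 \left(-15 + 8\right)}{-3}\right)^{2} = \left(2 \left(- \frac{1}{3}\right) \left(-7\right)\right)^{2} = \left(\frac{14}{3}\right)^{2} = \frac{196}{9}$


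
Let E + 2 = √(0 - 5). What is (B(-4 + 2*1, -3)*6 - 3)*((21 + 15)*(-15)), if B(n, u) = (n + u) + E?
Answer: 24300 - 3240*I*√5 ≈ 24300.0 - 7244.9*I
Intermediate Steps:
E = -2 + I*√5 (E = -2 + √(0 - 5) = -2 + √(-5) = -2 + I*√5 ≈ -2.0 + 2.2361*I)
B(n, u) = -2 + n + u + I*√5 (B(n, u) = (n + u) + (-2 + I*√5) = -2 + n + u + I*√5)
(B(-4 + 2*1, -3)*6 - 3)*((21 + 15)*(-15)) = ((-2 + (-4 + 2*1) - 3 + I*√5)*6 - 3)*((21 + 15)*(-15)) = ((-2 + (-4 + 2) - 3 + I*√5)*6 - 3)*(36*(-15)) = ((-2 - 2 - 3 + I*√5)*6 - 3)*(-540) = ((-7 + I*√5)*6 - 3)*(-540) = ((-42 + 6*I*√5) - 3)*(-540) = (-45 + 6*I*√5)*(-540) = 24300 - 3240*I*√5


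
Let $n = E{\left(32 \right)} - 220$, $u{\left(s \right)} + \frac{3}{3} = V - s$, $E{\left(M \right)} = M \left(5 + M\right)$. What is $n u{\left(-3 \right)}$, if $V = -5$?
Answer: $-2892$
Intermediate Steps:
$u{\left(s \right)} = -6 - s$ ($u{\left(s \right)} = -1 - \left(5 + s\right) = -6 - s$)
$n = 964$ ($n = 32 \left(5 + 32\right) - 220 = 32 \cdot 37 - 220 = 1184 - 220 = 964$)
$n u{\left(-3 \right)} = 964 \left(-6 - -3\right) = 964 \left(-6 + 3\right) = 964 \left(-3\right) = -2892$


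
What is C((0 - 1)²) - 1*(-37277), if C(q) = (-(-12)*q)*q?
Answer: 37289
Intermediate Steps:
C(q) = 12*q² (C(q) = (12*q)*q = 12*q²)
C((0 - 1)²) - 1*(-37277) = 12*((0 - 1)²)² - 1*(-37277) = 12*((-1)²)² + 37277 = 12*1² + 37277 = 12*1 + 37277 = 12 + 37277 = 37289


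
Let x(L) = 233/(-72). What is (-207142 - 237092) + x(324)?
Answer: -31985081/72 ≈ -4.4424e+5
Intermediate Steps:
x(L) = -233/72 (x(L) = 233*(-1/72) = -233/72)
(-207142 - 237092) + x(324) = (-207142 - 237092) - 233/72 = -444234 - 233/72 = -31985081/72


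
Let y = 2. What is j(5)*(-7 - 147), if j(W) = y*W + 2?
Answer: -1848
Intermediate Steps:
j(W) = 2 + 2*W (j(W) = 2*W + 2 = 2 + 2*W)
j(5)*(-7 - 147) = (2 + 2*5)*(-7 - 147) = (2 + 10)*(-154) = 12*(-154) = -1848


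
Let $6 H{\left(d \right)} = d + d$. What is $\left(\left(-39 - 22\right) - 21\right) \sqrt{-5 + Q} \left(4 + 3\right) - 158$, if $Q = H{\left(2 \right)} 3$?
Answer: $-158 - 574 i \sqrt{3} \approx -158.0 - 994.2 i$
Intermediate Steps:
$H{\left(d \right)} = \frac{d}{3}$ ($H{\left(d \right)} = \frac{d + d}{6} = \frac{2 d}{6} = \frac{d}{3}$)
$Q = 2$ ($Q = \frac{1}{3} \cdot 2 \cdot 3 = \frac{2}{3} \cdot 3 = 2$)
$\left(\left(-39 - 22\right) - 21\right) \sqrt{-5 + Q} \left(4 + 3\right) - 158 = \left(\left(-39 - 22\right) - 21\right) \sqrt{-5 + 2} \left(4 + 3\right) - 158 = \left(-61 - 21\right) \sqrt{-3} \cdot 7 - 158 = - 82 i \sqrt{3} \cdot 7 - 158 = - 82 \cdot 7 i \sqrt{3} - 158 = - 574 i \sqrt{3} - 158 = -158 - 574 i \sqrt{3}$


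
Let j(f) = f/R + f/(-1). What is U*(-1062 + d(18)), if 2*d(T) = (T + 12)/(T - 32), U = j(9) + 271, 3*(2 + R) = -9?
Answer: -19362783/70 ≈ -2.7661e+5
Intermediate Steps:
R = -5 (R = -2 + (⅓)*(-9) = -2 - 3 = -5)
j(f) = -6*f/5 (j(f) = f/(-5) + f/(-1) = f*(-⅕) + f*(-1) = -f/5 - f = -6*f/5)
U = 1301/5 (U = -6/5*9 + 271 = -54/5 + 271 = 1301/5 ≈ 260.20)
d(T) = (12 + T)/(2*(-32 + T)) (d(T) = ((T + 12)/(T - 32))/2 = ((12 + T)/(-32 + T))/2 = (12 + T)/(2*(-32 + T)))
U*(-1062 + d(18)) = 1301*(-1062 + (12 + 18)/(2*(-32 + 18)))/5 = 1301*(-1062 + (½)*30/(-14))/5 = 1301*(-1062 + (½)*(-1/14)*30)/5 = 1301*(-1062 - 15/14)/5 = (1301/5)*(-14883/14) = -19362783/70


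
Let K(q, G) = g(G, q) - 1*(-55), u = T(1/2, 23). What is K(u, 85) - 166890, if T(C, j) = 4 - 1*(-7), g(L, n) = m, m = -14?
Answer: -166849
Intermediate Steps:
g(L, n) = -14
T(C, j) = 11 (T(C, j) = 4 + 7 = 11)
u = 11
K(q, G) = 41 (K(q, G) = -14 - 1*(-55) = -14 + 55 = 41)
K(u, 85) - 166890 = 41 - 166890 = -166849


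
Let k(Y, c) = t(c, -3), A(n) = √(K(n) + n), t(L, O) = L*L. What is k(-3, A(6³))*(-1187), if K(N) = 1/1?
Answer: -257579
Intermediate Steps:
K(N) = 1
t(L, O) = L²
A(n) = √(1 + n)
k(Y, c) = c²
k(-3, A(6³))*(-1187) = (√(1 + 6³))²*(-1187) = (√(1 + 216))²*(-1187) = (√217)²*(-1187) = 217*(-1187) = -257579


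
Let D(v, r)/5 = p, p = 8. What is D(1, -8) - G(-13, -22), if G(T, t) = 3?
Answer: 37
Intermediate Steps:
D(v, r) = 40 (D(v, r) = 5*8 = 40)
D(1, -8) - G(-13, -22) = 40 - 1*3 = 40 - 3 = 37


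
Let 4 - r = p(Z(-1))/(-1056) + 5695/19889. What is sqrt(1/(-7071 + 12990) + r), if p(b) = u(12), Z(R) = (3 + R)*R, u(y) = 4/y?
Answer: sqrt(398608746148170561190)/10359623208 ≈ 1.9272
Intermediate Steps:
Z(R) = R*(3 + R)
p(b) = 1/3 (p(b) = 4/12 = 4*(1/12) = 1/3)
r = 234011537/63008352 (r = 4 - ((1/3)/(-1056) + 5695/19889) = 4 - ((1/3)*(-1/1056) + 5695*(1/19889)) = 4 - (-1/3168 + 5695/19889) = 4 - 1*18021871/63008352 = 4 - 18021871/63008352 = 234011537/63008352 ≈ 3.7140)
sqrt(1/(-7071 + 12990) + r) = sqrt(1/(-7071 + 12990) + 234011537/63008352) = sqrt(1/5919 + 234011537/63008352) = sqrt(461725765285/124315478496) = sqrt(398608746148170561190)/10359623208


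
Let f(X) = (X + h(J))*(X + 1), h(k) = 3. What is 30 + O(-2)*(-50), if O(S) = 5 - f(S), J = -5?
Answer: -270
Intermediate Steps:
f(X) = (1 + X)*(3 + X) (f(X) = (X + 3)*(X + 1) = (3 + X)*(1 + X) = (1 + X)*(3 + X))
O(S) = 2 - S**2 - 4*S (O(S) = 5 - (3 + S**2 + 4*S) = 5 + (-3 - S**2 - 4*S) = 2 - S**2 - 4*S)
30 + O(-2)*(-50) = 30 + (2 - 1*(-2)**2 - 4*(-2))*(-50) = 30 + (2 - 1*4 + 8)*(-50) = 30 + (2 - 4 + 8)*(-50) = 30 + 6*(-50) = 30 - 300 = -270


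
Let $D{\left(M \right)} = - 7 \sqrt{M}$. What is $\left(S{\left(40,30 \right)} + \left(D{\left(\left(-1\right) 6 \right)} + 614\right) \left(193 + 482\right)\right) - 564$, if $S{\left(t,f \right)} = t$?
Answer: $413926 - 4725 i \sqrt{6} \approx 4.1393 \cdot 10^{5} - 11574.0 i$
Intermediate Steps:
$\left(S{\left(40,30 \right)} + \left(D{\left(\left(-1\right) 6 \right)} + 614\right) \left(193 + 482\right)\right) - 564 = \left(40 + \left(- 7 \sqrt{\left(-1\right) 6} + 614\right) \left(193 + 482\right)\right) - 564 = \left(40 + \left(- 7 \sqrt{-6} + 614\right) 675\right) - 564 = \left(40 + \left(- 7 i \sqrt{6} + 614\right) 675\right) - 564 = \left(40 + \left(614 - 7 i \sqrt{6}\right) 675\right) - 564 = \left(40 + \left(414450 - 4725 i \sqrt{6}\right)\right) - 564 = \left(414490 - 4725 i \sqrt{6}\right) - 564 = 413926 - 4725 i \sqrt{6}$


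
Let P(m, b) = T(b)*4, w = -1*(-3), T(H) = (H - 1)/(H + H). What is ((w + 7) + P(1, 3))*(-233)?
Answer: -7922/3 ≈ -2640.7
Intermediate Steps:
T(H) = (-1 + H)/(2*H) (T(H) = (-1 + H)/((2*H)) = (-1 + H)*(1/(2*H)) = (-1 + H)/(2*H))
w = 3
P(m, b) = 2*(-1 + b)/b (P(m, b) = ((-1 + b)/(2*b))*4 = 2*(-1 + b)/b)
((w + 7) + P(1, 3))*(-233) = ((3 + 7) + (2 - 2/3))*(-233) = (10 + (2 - 2*1/3))*(-233) = (10 + (2 - 2/3))*(-233) = (10 + 4/3)*(-233) = (34/3)*(-233) = -7922/3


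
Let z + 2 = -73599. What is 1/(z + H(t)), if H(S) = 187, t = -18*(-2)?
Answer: -1/73414 ≈ -1.3621e-5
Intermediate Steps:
t = 36
z = -73601 (z = -2 - 73599 = -73601)
1/(z + H(t)) = 1/(-73601 + 187) = 1/(-73414) = -1/73414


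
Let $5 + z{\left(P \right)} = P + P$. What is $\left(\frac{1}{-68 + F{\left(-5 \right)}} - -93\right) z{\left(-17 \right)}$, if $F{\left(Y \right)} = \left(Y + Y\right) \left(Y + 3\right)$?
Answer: $- \frac{58019}{16} \approx -3626.2$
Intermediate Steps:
$F{\left(Y \right)} = 2 Y \left(3 + Y\right)$
$z{\left(P \right)} = -5 + 2 P$ ($z{\left(P \right)} = -5 + \left(P + P\right) = -5 + 2 P$)
$\left(\frac{1}{-68 + F{\left(-5 \right)}} - -93\right) z{\left(-17 \right)} = \left(\frac{1}{-68 + 2 \left(-5\right) \left(3 - 5\right)} - -93\right) \left(-5 + 2 \left(-17\right)\right) = \left(\frac{1}{-68 + 2 \left(-5\right) \left(-2\right)} + 93\right) \left(-5 - 34\right) = \left(\frac{1}{-68 + 20} + 93\right) \left(-39\right) = \left(\frac{1}{-48} + 93\right) \left(-39\right) = \left(- \frac{1}{48} + 93\right) \left(-39\right) = \frac{4463}{48} \left(-39\right) = - \frac{58019}{16}$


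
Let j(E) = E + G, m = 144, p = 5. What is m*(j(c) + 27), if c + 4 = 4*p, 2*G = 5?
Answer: 6552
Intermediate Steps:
G = 5/2 (G = (½)*5 = 5/2 ≈ 2.5000)
c = 16 (c = -4 + 4*5 = -4 + 20 = 16)
j(E) = 5/2 + E (j(E) = E + 5/2 = 5/2 + E)
m*(j(c) + 27) = 144*((5/2 + 16) + 27) = 144*(37/2 + 27) = 144*(91/2) = 6552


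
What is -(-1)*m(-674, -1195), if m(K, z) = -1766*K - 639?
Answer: 1189645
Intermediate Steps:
m(K, z) = -639 - 1766*K
-(-1)*m(-674, -1195) = -(-1)*(-639 - 1766*(-674)) = -(-1)*(-639 + 1190284) = -(-1)*1189645 = -1*(-1189645) = 1189645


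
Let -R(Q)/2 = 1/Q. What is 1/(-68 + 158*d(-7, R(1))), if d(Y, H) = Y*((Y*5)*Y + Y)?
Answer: -1/263296 ≈ -3.7980e-6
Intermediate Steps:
R(Q) = -2/Q
d(Y, H) = Y*(Y + 5*Y²) (d(Y, H) = Y*((5*Y)*Y + Y) = Y*(5*Y² + Y) = Y*(Y + 5*Y²))
1/(-68 + 158*d(-7, R(1))) = 1/(-68 + 158*((-7)²*(1 + 5*(-7)))) = 1/(-68 + 158*(49*(1 - 35))) = 1/(-68 + 158*(49*(-34))) = 1/(-68 + 158*(-1666)) = 1/(-68 - 263228) = 1/(-263296) = -1/263296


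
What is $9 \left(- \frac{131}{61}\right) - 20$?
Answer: $- \frac{2399}{61} \approx -39.328$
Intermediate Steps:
$9 \left(- \frac{131}{61}\right) - 20 = - \frac{1179}{61} - 20 = - \frac{2399}{61}$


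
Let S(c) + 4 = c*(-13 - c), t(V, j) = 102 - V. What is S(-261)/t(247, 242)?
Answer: 64732/145 ≈ 446.43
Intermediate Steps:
S(c) = -4 + c*(-13 - c)
S(-261)/t(247, 242) = (-4 - 1*(-261)² - 13*(-261))/(102 - 1*247) = (-4 - 1*68121 + 3393)/(102 - 247) = (-4 - 68121 + 3393)/(-145) = -64732*(-1/145) = 64732/145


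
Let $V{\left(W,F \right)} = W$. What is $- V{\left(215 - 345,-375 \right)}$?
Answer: $130$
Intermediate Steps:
$- V{\left(215 - 345,-375 \right)} = - (215 - 345) = \left(-1\right) \left(-130\right) = 130$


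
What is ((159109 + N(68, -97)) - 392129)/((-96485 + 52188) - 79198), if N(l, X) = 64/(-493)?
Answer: 114878924/60883035 ≈ 1.8869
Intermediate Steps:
N(l, X) = -64/493 (N(l, X) = 64*(-1/493) = -64/493)
((159109 + N(68, -97)) - 392129)/((-96485 + 52188) - 79198) = ((159109 - 64/493) - 392129)/((-96485 + 52188) - 79198) = (78440673/493 - 392129)/(-44297 - 79198) = -114878924/493/(-123495) = -114878924/493*(-1/123495) = 114878924/60883035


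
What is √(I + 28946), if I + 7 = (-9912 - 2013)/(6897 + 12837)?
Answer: √1252166813326/6578 ≈ 170.11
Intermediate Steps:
I = -50021/6578 (I = -7 + (-9912 - 2013)/(6897 + 12837) = -7 - 11925/19734 = -7 - 11925*1/19734 = -7 - 3975/6578 = -50021/6578 ≈ -7.6043)
√(I + 28946) = √(-50021/6578 + 28946) = √(190356767/6578) = √1252166813326/6578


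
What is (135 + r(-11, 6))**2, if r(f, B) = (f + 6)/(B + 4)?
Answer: 72361/4 ≈ 18090.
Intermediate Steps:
r(f, B) = (6 + f)/(4 + B)
(135 + r(-11, 6))**2 = (135 + (6 - 11)/(4 + 6))**2 = (135 - 5/10)**2 = (135 + (1/10)*(-5))**2 = (135 - 1/2)**2 = (269/2)**2 = 72361/4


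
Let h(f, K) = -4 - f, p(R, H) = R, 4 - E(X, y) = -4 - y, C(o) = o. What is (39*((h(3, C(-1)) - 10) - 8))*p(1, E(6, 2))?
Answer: -975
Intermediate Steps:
E(X, y) = 8 + y (E(X, y) = 4 - (-4 - y) = 4 + (4 + y) = 8 + y)
(39*((h(3, C(-1)) - 10) - 8))*p(1, E(6, 2)) = (39*(((-4 - 1*3) - 10) - 8))*1 = (39*(((-4 - 3) - 10) - 8))*1 = (39*((-7 - 10) - 8))*1 = (39*(-17 - 8))*1 = (39*(-25))*1 = -975*1 = -975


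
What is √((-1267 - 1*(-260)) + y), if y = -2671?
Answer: I*√3678 ≈ 60.646*I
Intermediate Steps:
√((-1267 - 1*(-260)) + y) = √((-1267 - 1*(-260)) - 2671) = √((-1267 + 260) - 2671) = √(-1007 - 2671) = √(-3678) = I*√3678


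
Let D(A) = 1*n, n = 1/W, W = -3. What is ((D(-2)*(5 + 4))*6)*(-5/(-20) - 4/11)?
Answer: 45/22 ≈ 2.0455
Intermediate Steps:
n = -1/3 (n = 1/(-3) = -1/3 ≈ -0.33333)
D(A) = -1/3 (D(A) = 1*(-1/3) = -1/3)
((D(-2)*(5 + 4))*6)*(-5/(-20) - 4/11) = (-(5 + 4)/3*6)*(-5/(-20) - 4/11) = (-1/3*9*6)*(-5*(-1/20) - 4*1/11) = (-3*6)*(1/4 - 4/11) = -18*(-5/44) = 45/22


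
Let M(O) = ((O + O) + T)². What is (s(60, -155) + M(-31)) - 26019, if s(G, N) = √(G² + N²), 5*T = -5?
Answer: -22050 + 5*√1105 ≈ -21884.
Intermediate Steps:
T = -1 (T = (⅕)*(-5) = -1)
M(O) = (-1 + 2*O)² (M(O) = ((O + O) - 1)² = (2*O - 1)² = (-1 + 2*O)²)
(s(60, -155) + M(-31)) - 26019 = (√(60² + (-155)²) + (-1 + 2*(-31))²) - 26019 = (√(3600 + 24025) + (-1 - 62)²) - 26019 = (√27625 + (-63)²) - 26019 = (5*√1105 + 3969) - 26019 = (3969 + 5*√1105) - 26019 = -22050 + 5*√1105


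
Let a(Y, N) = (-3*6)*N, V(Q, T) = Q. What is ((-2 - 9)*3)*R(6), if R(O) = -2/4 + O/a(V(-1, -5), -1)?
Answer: 11/2 ≈ 5.5000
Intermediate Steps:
a(Y, N) = -18*N
R(O) = -½ + O/18 (R(O) = -2/4 + O/((-18*(-1))) = -2*¼ + O/18 = -½ + O*(1/18) = -½ + O/18)
((-2 - 9)*3)*R(6) = ((-2 - 9)*3)*(-½ + (1/18)*6) = (-11*3)*(-½ + ⅓) = -33*(-⅙) = 11/2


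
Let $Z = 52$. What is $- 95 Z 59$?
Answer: $-291460$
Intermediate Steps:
$- 95 Z 59 = \left(-95\right) 52 \cdot 59 = \left(-4940\right) 59 = -291460$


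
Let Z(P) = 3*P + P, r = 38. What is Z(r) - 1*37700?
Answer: -37548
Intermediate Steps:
Z(P) = 4*P
Z(r) - 1*37700 = 4*38 - 1*37700 = 152 - 37700 = -37548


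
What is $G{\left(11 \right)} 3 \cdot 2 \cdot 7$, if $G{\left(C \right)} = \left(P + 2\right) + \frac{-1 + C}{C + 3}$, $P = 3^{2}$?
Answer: $492$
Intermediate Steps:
$P = 9$
$G{\left(C \right)} = 11 + \frac{-1 + C}{3 + C}$ ($G{\left(C \right)} = \left(9 + 2\right) + \frac{-1 + C}{C + 3} = 11 + \frac{-1 + C}{3 + C}$)
$G{\left(11 \right)} 3 \cdot 2 \cdot 7 = \frac{4 \left(8 + 3 \cdot 11\right)}{3 + 11} \cdot 3 \cdot 2 \cdot 7 = \frac{4 \left(8 + 33\right)}{14} \cdot 6 \cdot 7 = 4 \cdot \frac{1}{14} \cdot 41 \cdot 42 = \frac{82}{7} \cdot 42 = 492$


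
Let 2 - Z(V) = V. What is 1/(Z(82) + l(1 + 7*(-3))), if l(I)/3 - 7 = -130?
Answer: -1/449 ≈ -0.0022272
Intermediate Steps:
l(I) = -369 (l(I) = 21 + 3*(-130) = 21 - 390 = -369)
Z(V) = 2 - V
1/(Z(82) + l(1 + 7*(-3))) = 1/((2 - 1*82) - 369) = 1/((2 - 82) - 369) = 1/(-80 - 369) = 1/(-449) = -1/449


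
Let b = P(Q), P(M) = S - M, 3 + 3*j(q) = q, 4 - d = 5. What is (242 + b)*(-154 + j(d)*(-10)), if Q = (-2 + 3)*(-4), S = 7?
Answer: -106766/3 ≈ -35589.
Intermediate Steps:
d = -1 (d = 4 - 1*5 = 4 - 5 = -1)
j(q) = -1 + q/3
Q = -4 (Q = 1*(-4) = -4)
P(M) = 7 - M
b = 11 (b = 7 - 1*(-4) = 7 + 4 = 11)
(242 + b)*(-154 + j(d)*(-10)) = (242 + 11)*(-154 + (-1 + (1/3)*(-1))*(-10)) = 253*(-154 + (-1 - 1/3)*(-10)) = 253*(-154 - 4/3*(-10)) = 253*(-154 + 40/3) = 253*(-422/3) = -106766/3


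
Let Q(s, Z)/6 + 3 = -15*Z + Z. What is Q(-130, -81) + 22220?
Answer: 29006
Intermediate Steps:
Q(s, Z) = -18 - 84*Z (Q(s, Z) = -18 + 6*(-15*Z + Z) = -18 + 6*(-14*Z) = -18 - 84*Z)
Q(-130, -81) + 22220 = (-18 - 84*(-81)) + 22220 = (-18 + 6804) + 22220 = 6786 + 22220 = 29006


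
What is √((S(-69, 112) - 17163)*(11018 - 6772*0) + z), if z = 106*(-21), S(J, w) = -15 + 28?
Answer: 29*I*√224686 ≈ 13746.0*I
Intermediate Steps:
S(J, w) = 13
z = -2226
√((S(-69, 112) - 17163)*(11018 - 6772*0) + z) = √((13 - 17163)*(11018 - 6772*0) - 2226) = √(-17150*(11018 + 0) - 2226) = √(-17150*11018 - 2226) = √(-188958700 - 2226) = √(-188960926) = 29*I*√224686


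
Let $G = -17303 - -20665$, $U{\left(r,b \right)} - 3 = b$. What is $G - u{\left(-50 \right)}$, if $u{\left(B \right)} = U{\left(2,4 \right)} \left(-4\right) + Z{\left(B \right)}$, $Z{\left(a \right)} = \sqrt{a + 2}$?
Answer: $3390 - 4 i \sqrt{3} \approx 3390.0 - 6.9282 i$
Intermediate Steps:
$U{\left(r,b \right)} = 3 + b$
$Z{\left(a \right)} = \sqrt{2 + a}$
$u{\left(B \right)} = -28 + \sqrt{2 + B}$ ($u{\left(B \right)} = \left(3 + 4\right) \left(-4\right) + \sqrt{2 + B} = 7 \left(-4\right) + \sqrt{2 + B} = -28 + \sqrt{2 + B}$)
$G = 3362$ ($G = -17303 + 20665 = 3362$)
$G - u{\left(-50 \right)} = 3362 - \left(-28 + \sqrt{2 - 50}\right) = 3362 - \left(-28 + \sqrt{-48}\right) = 3362 - \left(-28 + 4 i \sqrt{3}\right) = 3362 + \left(28 - 4 i \sqrt{3}\right) = 3390 - 4 i \sqrt{3}$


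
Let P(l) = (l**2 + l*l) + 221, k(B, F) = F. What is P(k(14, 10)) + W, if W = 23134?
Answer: 23555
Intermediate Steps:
P(l) = 221 + 2*l**2 (P(l) = (l**2 + l**2) + 221 = 2*l**2 + 221 = 221 + 2*l**2)
P(k(14, 10)) + W = (221 + 2*10**2) + 23134 = (221 + 2*100) + 23134 = (221 + 200) + 23134 = 421 + 23134 = 23555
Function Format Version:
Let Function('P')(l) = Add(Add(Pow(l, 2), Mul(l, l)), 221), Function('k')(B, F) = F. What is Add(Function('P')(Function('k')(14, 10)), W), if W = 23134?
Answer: 23555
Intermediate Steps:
Function('P')(l) = Add(221, Mul(2, Pow(l, 2))) (Function('P')(l) = Add(Add(Pow(l, 2), Pow(l, 2)), 221) = Add(Mul(2, Pow(l, 2)), 221) = Add(221, Mul(2, Pow(l, 2))))
Add(Function('P')(Function('k')(14, 10)), W) = Add(Add(221, Mul(2, Pow(10, 2))), 23134) = Add(Add(221, Mul(2, 100)), 23134) = Add(Add(221, 200), 23134) = Add(421, 23134) = 23555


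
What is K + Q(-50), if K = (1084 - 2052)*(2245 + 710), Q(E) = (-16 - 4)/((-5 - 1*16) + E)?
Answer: -203091220/71 ≈ -2.8604e+6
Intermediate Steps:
Q(E) = -20/(-21 + E) (Q(E) = -20/((-5 - 16) + E) = -20/(-21 + E))
K = -2860440 (K = -968*2955 = -2860440)
K + Q(-50) = -2860440 - 20/(-21 - 50) = -2860440 - 20/(-71) = -2860440 - 20*(-1/71) = -2860440 + 20/71 = -203091220/71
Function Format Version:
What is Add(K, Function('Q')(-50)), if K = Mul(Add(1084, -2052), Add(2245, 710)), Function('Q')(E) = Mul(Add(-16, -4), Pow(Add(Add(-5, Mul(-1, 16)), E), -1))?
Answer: Rational(-203091220, 71) ≈ -2.8604e+6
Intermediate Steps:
Function('Q')(E) = Mul(-20, Pow(Add(-21, E), -1)) (Function('Q')(E) = Mul(-20, Pow(Add(Add(-5, -16), E), -1)) = Mul(-20, Pow(Add(-21, E), -1)))
K = -2860440 (K = Mul(-968, 2955) = -2860440)
Add(K, Function('Q')(-50)) = Add(-2860440, Mul(-20, Pow(Add(-21, -50), -1))) = Add(-2860440, Mul(-20, Pow(-71, -1))) = Add(-2860440, Mul(-20, Rational(-1, 71))) = Add(-2860440, Rational(20, 71)) = Rational(-203091220, 71)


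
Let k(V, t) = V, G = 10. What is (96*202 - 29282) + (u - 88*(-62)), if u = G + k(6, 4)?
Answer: -4418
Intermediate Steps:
u = 16 (u = 10 + 6 = 16)
(96*202 - 29282) + (u - 88*(-62)) = (96*202 - 29282) + (16 - 88*(-62)) = (19392 - 29282) + (16 + 5456) = -9890 + 5472 = -4418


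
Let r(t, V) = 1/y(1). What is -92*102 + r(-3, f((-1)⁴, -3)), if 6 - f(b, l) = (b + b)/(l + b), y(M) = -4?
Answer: -37537/4 ≈ -9384.3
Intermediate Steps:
f(b, l) = 6 - 2*b/(b + l) (f(b, l) = 6 - (b + b)/(l + b) = 6 - 2*b/(b + l))
r(t, V) = -¼ (r(t, V) = 1/(-4) = -¼)
-92*102 + r(-3, f((-1)⁴, -3)) = -92*102 - ¼ = -9384 - ¼ = -37537/4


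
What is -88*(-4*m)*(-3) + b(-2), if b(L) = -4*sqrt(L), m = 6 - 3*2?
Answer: -4*I*sqrt(2) ≈ -5.6569*I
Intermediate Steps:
m = 0 (m = 6 - 6 = 0)
-88*(-4*m)*(-3) + b(-2) = -88*(-4*0)*(-3) - 4*I*sqrt(2) = -0*(-3) - 4*I*sqrt(2) = -88*0 - 4*I*sqrt(2) = 0 - 4*I*sqrt(2) = -4*I*sqrt(2)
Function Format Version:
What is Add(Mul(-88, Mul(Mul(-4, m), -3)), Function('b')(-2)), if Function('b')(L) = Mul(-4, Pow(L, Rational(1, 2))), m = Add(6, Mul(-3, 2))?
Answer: Mul(-4, I, Pow(2, Rational(1, 2))) ≈ Mul(-5.6569, I)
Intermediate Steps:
m = 0 (m = Add(6, -6) = 0)
Add(Mul(-88, Mul(Mul(-4, m), -3)), Function('b')(-2)) = Add(Mul(-88, Mul(Mul(-4, 0), -3)), Mul(-4, Pow(-2, Rational(1, 2)))) = Add(Mul(-88, Mul(0, -3)), Mul(-4, Mul(I, Pow(2, Rational(1, 2))))) = Add(Mul(-88, 0), Mul(-4, I, Pow(2, Rational(1, 2)))) = Add(0, Mul(-4, I, Pow(2, Rational(1, 2)))) = Mul(-4, I, Pow(2, Rational(1, 2)))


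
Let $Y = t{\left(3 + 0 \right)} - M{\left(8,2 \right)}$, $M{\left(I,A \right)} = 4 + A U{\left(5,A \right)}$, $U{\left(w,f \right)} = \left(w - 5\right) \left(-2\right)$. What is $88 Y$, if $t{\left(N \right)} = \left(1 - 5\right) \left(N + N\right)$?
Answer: $-2464$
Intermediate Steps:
$U{\left(w,f \right)} = 10 - 2 w$ ($U{\left(w,f \right)} = \left(-5 + w\right) \left(-2\right) = 10 - 2 w$)
$M{\left(I,A \right)} = 4$ ($M{\left(I,A \right)} = 4 + A \left(10 - 10\right) = 4 + A 0 = 4 + 0 = 4$)
$t{\left(N \right)} = - 8 N$ ($t{\left(N \right)} = - 4 \cdot 2 N = - 8 N$)
$Y = -28$ ($Y = - 8 \left(3 + 0\right) - 4 = \left(-8\right) 3 - 4 = -24 - 4 = -28$)
$88 Y = 88 \left(-28\right) = -2464$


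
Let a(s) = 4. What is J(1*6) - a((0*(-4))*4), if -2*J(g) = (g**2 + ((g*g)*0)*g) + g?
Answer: -25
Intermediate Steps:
J(g) = -g/2 - g**2/2 (J(g) = -((g**2 + ((g*g)*0)*g) + g)/2 = -((g**2 + (g**2*0)*g) + g)/2 = -((g**2 + 0*g) + g)/2 = -((g**2 + 0) + g)/2 = -(g**2 + g)/2 = -(g + g**2)/2 = -g/2 - g**2/2)
J(1*6) - a((0*(-4))*4) = -1*6*(1 + 1*6)/2 - 1*4 = -1/2*6*(1 + 6) - 4 = -1/2*6*7 - 4 = -21 - 4 = -25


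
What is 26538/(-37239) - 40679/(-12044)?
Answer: 398407203/149502172 ≈ 2.6649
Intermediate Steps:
26538/(-37239) - 40679/(-12044) = 26538*(-1/37239) - 40679*(-1/12044) = -8846/12413 + 40679/12044 = 398407203/149502172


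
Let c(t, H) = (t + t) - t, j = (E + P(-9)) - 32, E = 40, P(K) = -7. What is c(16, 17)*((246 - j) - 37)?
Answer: 3328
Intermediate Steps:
j = 1 (j = (40 - 7) - 32 = 33 - 32 = 1)
c(t, H) = t (c(t, H) = 2*t - t = t)
c(16, 17)*((246 - j) - 37) = 16*((246 - 1*1) - 37) = 16*((246 - 1) - 37) = 16*(245 - 37) = 16*208 = 3328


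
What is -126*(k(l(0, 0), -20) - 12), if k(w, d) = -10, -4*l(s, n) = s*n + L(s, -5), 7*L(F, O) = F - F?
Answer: 2772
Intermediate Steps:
L(F, O) = 0 (L(F, O) = (F - F)/7 = (⅐)*0 = 0)
l(s, n) = -n*s/4 (l(s, n) = -(s*n + 0)/4 = -(n*s + 0)/4 = -n*s/4)
-126*(k(l(0, 0), -20) - 12) = -126*(-10 - 12) = -126*(-22) = 2772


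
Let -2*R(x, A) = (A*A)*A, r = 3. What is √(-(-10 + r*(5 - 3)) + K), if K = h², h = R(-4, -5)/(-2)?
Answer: √15689/4 ≈ 31.314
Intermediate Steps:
R(x, A) = -A³/2 (R(x, A) = -A*A*A/2 = -A²*A/2 = -A³/2)
h = -125/4 (h = -½*(-5)³/(-2) = -½*(-125)*(-½) = (125/2)*(-½) = -125/4 ≈ -31.250)
K = 15625/16 (K = (-125/4)² = 15625/16 ≈ 976.56)
√(-(-10 + r*(5 - 3)) + K) = √(-(-10 + 3*(5 - 3)) + 15625/16) = √(-(-10 + 3*2) + 15625/16) = √(-(-10 + 6) + 15625/16) = √(-1*(-4) + 15625/16) = √(4 + 15625/16) = √(15689/16) = √15689/4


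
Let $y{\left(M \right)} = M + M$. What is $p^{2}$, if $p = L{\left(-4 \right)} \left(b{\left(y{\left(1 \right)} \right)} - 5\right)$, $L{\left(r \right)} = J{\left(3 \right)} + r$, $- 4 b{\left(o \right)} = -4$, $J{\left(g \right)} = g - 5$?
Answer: $576$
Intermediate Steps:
$J{\left(g \right)} = -5 + g$ ($J{\left(g \right)} = g - 5 = -5 + g$)
$y{\left(M \right)} = 2 M$
$b{\left(o \right)} = 1$ ($b{\left(o \right)} = \left(- \frac{1}{4}\right) \left(-4\right) = 1$)
$L{\left(r \right)} = -2 + r$ ($L{\left(r \right)} = \left(-5 + 3\right) + r = -2 + r$)
$p = 24$ ($p = \left(-2 - 4\right) \left(1 - 5\right) = \left(-6\right) \left(-4\right) = 24$)
$p^{2} = 24^{2} = 576$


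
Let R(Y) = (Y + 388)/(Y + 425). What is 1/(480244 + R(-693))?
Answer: 268/128705697 ≈ 2.0823e-6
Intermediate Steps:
R(Y) = (388 + Y)/(425 + Y)
1/(480244 + R(-693)) = 1/(480244 + (388 - 693)/(425 - 693)) = 1/(480244 - 305/(-268)) = 1/(480244 - 1/268*(-305)) = 1/(480244 + 305/268) = 1/(128705697/268) = 268/128705697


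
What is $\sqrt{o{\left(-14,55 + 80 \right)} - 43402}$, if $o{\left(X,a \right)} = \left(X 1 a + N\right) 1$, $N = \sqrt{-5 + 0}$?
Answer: $\sqrt{-45292 + i \sqrt{5}} \approx 0.0052 + 212.82 i$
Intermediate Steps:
$N = i \sqrt{5}$ ($N = \sqrt{-5} = i \sqrt{5} \approx 2.2361 i$)
$o{\left(X,a \right)} = i \sqrt{5} + X a$ ($o{\left(X,a \right)} = \left(X 1 a + i \sqrt{5}\right) 1 = \left(X a + i \sqrt{5}\right) 1 = \left(i \sqrt{5} + X a\right) 1 = i \sqrt{5} + X a$)
$\sqrt{o{\left(-14,55 + 80 \right)} - 43402} = \sqrt{\left(i \sqrt{5} - 14 \left(55 + 80\right)\right) - 43402} = \sqrt{\left(i \sqrt{5} - 1890\right) - 43402} = \sqrt{\left(-1890 + i \sqrt{5}\right) - 43402} = \sqrt{-45292 + i \sqrt{5}}$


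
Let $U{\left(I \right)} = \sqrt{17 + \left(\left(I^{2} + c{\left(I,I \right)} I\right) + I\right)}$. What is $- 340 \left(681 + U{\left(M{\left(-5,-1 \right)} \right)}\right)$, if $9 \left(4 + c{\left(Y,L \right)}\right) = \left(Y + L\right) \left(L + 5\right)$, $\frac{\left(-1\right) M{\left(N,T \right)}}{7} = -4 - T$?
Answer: $-231540 - 1020 \sqrt{327} \approx -2.4998 \cdot 10^{5}$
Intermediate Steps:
$M{\left(N,T \right)} = 28 + 7 T$ ($M{\left(N,T \right)} = - 7 \left(-4 - T\right) = 28 + 7 T$)
$c{\left(Y,L \right)} = -4 + \frac{\left(5 + L\right) \left(L + Y\right)}{9}$ ($c{\left(Y,L \right)} = -4 + \frac{\left(Y + L\right) \left(L + 5\right)}{9} = -4 + \frac{\left(L + Y\right) \left(5 + L\right)}{9} = -4 + \frac{\left(5 + L\right) \left(L + Y\right)}{9}$)
$U{\left(I \right)} = \sqrt{17 + I + I^{2} + I \left(-4 + \frac{2 I^{2}}{9} + \frac{10 I}{9}\right)}$ ($U{\left(I \right)} = \sqrt{17 + \left(\left(I^{2} + \left(-4 + \frac{I^{2}}{9} + \frac{5 I}{9} + \frac{5 I}{9} + \frac{I I}{9}\right) I\right) + I\right)} = \sqrt{17 + \left(\left(I^{2} + \left(-4 + \frac{I^{2}}{9} + \frac{5 I}{9} + \frac{5 I}{9} + \frac{I^{2}}{9}\right) I\right) + I\right)} = \sqrt{17 + \left(\left(I^{2} + \left(-4 + \frac{2 I^{2}}{9} + \frac{10 I}{9}\right) I\right) + I\right)} = \sqrt{17 + \left(\left(I^{2} + I \left(-4 + \frac{2 I^{2}}{9} + \frac{10 I}{9}\right)\right) + I\right)} = \sqrt{17 + \left(I + I^{2} + I \left(-4 + \frac{2 I^{2}}{9} + \frac{10 I}{9}\right)\right)} = \sqrt{17 + I + I^{2} + I \left(-4 + \frac{2 I^{2}}{9} + \frac{10 I}{9}\right)}$)
$- 340 \left(681 + U{\left(M{\left(-5,-1 \right)} \right)}\right) = - 340 \left(681 + \frac{\sqrt{153 - 27 \left(28 + 7 \left(-1\right)\right) + 2 \left(28 + 7 \left(-1\right)\right)^{3} + 19 \left(28 + 7 \left(-1\right)\right)^{2}}}{3}\right) = - 340 \left(681 + \frac{\sqrt{153 - 27 \left(28 - 7\right) + 2 \left(28 - 7\right)^{3} + 19 \left(28 - 7\right)^{2}}}{3}\right) = - 340 \left(681 + \frac{\sqrt{153 - 567 + 2 \cdot 21^{3} + 19 \cdot 21^{2}}}{3}\right) = - 340 \left(681 + \frac{\sqrt{153 - 567 + 2 \cdot 9261 + 19 \cdot 441}}{3}\right) = - 340 \left(681 + \frac{\sqrt{153 - 567 + 18522 + 8379}}{3}\right) = - 340 \left(681 + \frac{\sqrt{26487}}{3}\right) = - 340 \left(681 + \frac{9 \sqrt{327}}{3}\right) = - 340 \left(681 + 3 \sqrt{327}\right) = -231540 - 1020 \sqrt{327}$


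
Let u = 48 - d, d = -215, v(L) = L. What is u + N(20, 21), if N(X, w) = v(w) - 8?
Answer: 276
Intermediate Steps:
u = 263 (u = 48 - 1*(-215) = 48 + 215 = 263)
N(X, w) = -8 + w (N(X, w) = w - 8 = -8 + w)
u + N(20, 21) = 263 + (-8 + 21) = 263 + 13 = 276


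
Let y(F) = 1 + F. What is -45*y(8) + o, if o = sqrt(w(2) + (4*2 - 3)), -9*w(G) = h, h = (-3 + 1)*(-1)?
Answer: -405 + sqrt(43)/3 ≈ -402.81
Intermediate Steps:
h = 2 (h = -2*(-1) = 2)
w(G) = -2/9 (w(G) = -1/9*2 = -2/9)
o = sqrt(43)/3 (o = sqrt(-2/9 + (4*2 - 3)) = sqrt(-2/9 + (8 - 3)) = sqrt(-2/9 + 5) = sqrt(43/9) = sqrt(43)/3 ≈ 2.1858)
-45*y(8) + o = -45*(1 + 8) + sqrt(43)/3 = -45*9 + sqrt(43)/3 = -405 + sqrt(43)/3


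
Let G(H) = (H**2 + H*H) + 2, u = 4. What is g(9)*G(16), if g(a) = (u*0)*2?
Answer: 0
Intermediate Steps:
G(H) = 2 + 2*H**2 (G(H) = (H**2 + H**2) + 2 = 2*H**2 + 2 = 2 + 2*H**2)
g(a) = 0 (g(a) = (4*0)*2 = 0*2 = 0)
g(9)*G(16) = 0*(2 + 2*16**2) = 0*(2 + 2*256) = 0*(2 + 512) = 0*514 = 0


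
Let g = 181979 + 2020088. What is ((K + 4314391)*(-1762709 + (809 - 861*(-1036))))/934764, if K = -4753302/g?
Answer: -98387937021220620/24504916157 ≈ -4.0150e+6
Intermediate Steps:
g = 2202067
K = -4753302/2202067 ≈ -2.1586
((K + 4314391)*(-1762709 + (809 - 861*(-1036))))/934764 = ((-4753302/2202067 + 4314391)*(-1762709 + (809 - 861*(-1036))))/934764 = (9500573292895*(-1762709 + (809 + 891996))/2202067)*(1/934764) = (9500573292895*(-1762709 + 892805)/2202067)*(1/934764) = ((9500573292895/2202067)*(-869904))*(1/934764) = -1180655244254647440/314581*1/934764 = -98387937021220620/24504916157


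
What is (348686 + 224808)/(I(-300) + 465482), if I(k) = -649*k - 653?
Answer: 573494/659529 ≈ 0.86955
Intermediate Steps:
I(k) = -653 - 649*k
(348686 + 224808)/(I(-300) + 465482) = (348686 + 224808)/((-653 - 649*(-300)) + 465482) = 573494/((-653 + 194700) + 465482) = 573494/(194047 + 465482) = 573494/659529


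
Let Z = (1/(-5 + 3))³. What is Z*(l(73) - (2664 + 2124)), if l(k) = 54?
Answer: 2367/4 ≈ 591.75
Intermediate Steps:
Z = -⅛ (Z = (1/(-2))³ = (-½)³ = -⅛ ≈ -0.12500)
Z*(l(73) - (2664 + 2124)) = -(54 - (2664 + 2124))/8 = -(54 - 1*4788)/8 = -(54 - 4788)/8 = -⅛*(-4734) = 2367/4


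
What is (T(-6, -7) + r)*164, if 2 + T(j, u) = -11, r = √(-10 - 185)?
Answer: -2132 + 164*I*√195 ≈ -2132.0 + 2290.1*I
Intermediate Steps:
r = I*√195 (r = √(-195) = I*√195 ≈ 13.964*I)
T(j, u) = -13 (T(j, u) = -2 - 11 = -13)
(T(-6, -7) + r)*164 = (-13 + I*√195)*164 = -2132 + 164*I*√195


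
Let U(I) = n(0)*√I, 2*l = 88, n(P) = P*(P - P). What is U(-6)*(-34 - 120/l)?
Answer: 0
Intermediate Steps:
n(P) = 0 (n(P) = P*0 = 0)
l = 44 (l = (½)*88 = 44)
U(I) = 0 (U(I) = 0*√I = 0)
U(-6)*(-34 - 120/l) = 0*(-34 - 120/44) = 0*(-34 - 120*1/44) = 0*(-34 - 30/11) = 0*(-404/11) = 0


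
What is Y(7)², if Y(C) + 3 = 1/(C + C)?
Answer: 1681/196 ≈ 8.5765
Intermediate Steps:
Y(C) = -3 + 1/(2*C) (Y(C) = -3 + 1/(C + C) = -3 + 1/(2*C))
Y(7)² = (-3 + (½)/7)² = (-3 + (½)*(⅐))² = (-3 + 1/14)² = (-41/14)² = 1681/196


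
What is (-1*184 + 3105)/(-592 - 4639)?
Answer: -2921/5231 ≈ -0.55840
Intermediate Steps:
(-1*184 + 3105)/(-592 - 4639) = (-184 + 3105)/(-5231) = 2921*(-1/5231) = -2921/5231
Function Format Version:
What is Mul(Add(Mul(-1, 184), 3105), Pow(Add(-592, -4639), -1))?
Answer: Rational(-2921, 5231) ≈ -0.55840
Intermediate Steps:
Mul(Add(Mul(-1, 184), 3105), Pow(Add(-592, -4639), -1)) = Mul(Add(-184, 3105), Pow(-5231, -1)) = Mul(2921, Rational(-1, 5231)) = Rational(-2921, 5231)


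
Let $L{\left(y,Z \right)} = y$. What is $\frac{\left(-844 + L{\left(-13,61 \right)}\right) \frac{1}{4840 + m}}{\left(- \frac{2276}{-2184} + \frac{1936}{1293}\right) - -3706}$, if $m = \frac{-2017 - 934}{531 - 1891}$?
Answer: $- \frac{91425719840}{1915713172407399} \approx -4.7724 \cdot 10^{-5}$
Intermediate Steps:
$m = \frac{2951}{1360}$ ($m = - \frac{2951}{-1360} = \left(-2951\right) \left(- \frac{1}{1360}\right) = \frac{2951}{1360} \approx 2.1699$)
$\frac{\left(-844 + L{\left(-13,61 \right)}\right) \frac{1}{4840 + m}}{\left(- \frac{2276}{-2184} + \frac{1936}{1293}\right) - -3706} = \frac{\left(-844 - 13\right) \frac{1}{4840 + \frac{2951}{1360}}}{\left(- \frac{2276}{-2184} + \frac{1936}{1293}\right) - -3706} = \frac{\left(-857\right) \frac{1}{\frac{6585351}{1360}}}{\left(\left(-2276\right) \left(- \frac{1}{2184}\right) + 1936 \cdot \frac{1}{1293}\right) + 3706} = \frac{\left(-857\right) \frac{1360}{6585351}}{\left(\frac{569}{546} + \frac{1936}{1293}\right) + 3706} = - \frac{1165520}{6585351 \left(\frac{199197}{78442} + 3706\right)} = - \frac{1165520}{6585351 \cdot \frac{290905249}{78442}} = \left(- \frac{1165520}{6585351}\right) \frac{78442}{290905249} = - \frac{91425719840}{1915713172407399}$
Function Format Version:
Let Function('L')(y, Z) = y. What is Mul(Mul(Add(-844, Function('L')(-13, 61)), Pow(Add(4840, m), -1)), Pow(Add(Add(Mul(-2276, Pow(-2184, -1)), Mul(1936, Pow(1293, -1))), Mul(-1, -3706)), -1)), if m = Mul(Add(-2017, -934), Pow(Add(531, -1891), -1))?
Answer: Rational(-91425719840, 1915713172407399) ≈ -4.7724e-5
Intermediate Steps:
m = Rational(2951, 1360) (m = Mul(-2951, Pow(-1360, -1)) = Mul(-2951, Rational(-1, 1360)) = Rational(2951, 1360) ≈ 2.1699)
Mul(Mul(Add(-844, Function('L')(-13, 61)), Pow(Add(4840, m), -1)), Pow(Add(Add(Mul(-2276, Pow(-2184, -1)), Mul(1936, Pow(1293, -1))), Mul(-1, -3706)), -1)) = Mul(Mul(Add(-844, -13), Pow(Add(4840, Rational(2951, 1360)), -1)), Pow(Add(Add(Mul(-2276, Pow(-2184, -1)), Mul(1936, Pow(1293, -1))), Mul(-1, -3706)), -1)) = Mul(Mul(-857, Pow(Rational(6585351, 1360), -1)), Pow(Add(Add(Mul(-2276, Rational(-1, 2184)), Mul(1936, Rational(1, 1293))), 3706), -1)) = Mul(Mul(-857, Rational(1360, 6585351)), Pow(Add(Add(Rational(569, 546), Rational(1936, 1293)), 3706), -1)) = Mul(Rational(-1165520, 6585351), Pow(Add(Rational(199197, 78442), 3706), -1)) = Mul(Rational(-1165520, 6585351), Pow(Rational(290905249, 78442), -1)) = Mul(Rational(-1165520, 6585351), Rational(78442, 290905249)) = Rational(-91425719840, 1915713172407399)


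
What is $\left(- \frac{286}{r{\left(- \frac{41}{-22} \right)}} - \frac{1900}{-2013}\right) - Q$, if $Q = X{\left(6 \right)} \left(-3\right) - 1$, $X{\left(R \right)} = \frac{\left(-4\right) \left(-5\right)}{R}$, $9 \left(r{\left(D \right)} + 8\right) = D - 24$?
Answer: $\frac{163785217}{4168923} \approx 39.287$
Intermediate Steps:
$r{\left(D \right)} = - \frac{32}{3} + \frac{D}{9}$ ($r{\left(D \right)} = -8 + \frac{D - 24}{9} = -8 + \frac{-24 + D}{9} = -8 + \left(- \frac{8}{3} + \frac{D}{9}\right) = - \frac{32}{3} + \frac{D}{9}$)
$X{\left(R \right)} = \frac{20}{R}$
$Q = -11$ ($Q = \frac{20}{6} \left(-3\right) - 1 = 20 \cdot \frac{1}{6} \left(-3\right) - 1 = \frac{10}{3} \left(-3\right) - 1 = -10 - 1 = -11$)
$\left(- \frac{286}{r{\left(- \frac{41}{-22} \right)}} - \frac{1900}{-2013}\right) - Q = \left(- \frac{286}{- \frac{32}{3} + \frac{\left(-41\right) \frac{1}{-22}}{9}} - \frac{1900}{-2013}\right) - -11 = \left(- \frac{286}{- \frac{32}{3} + \frac{\left(-41\right) \left(- \frac{1}{22}\right)}{9}} - - \frac{1900}{2013}\right) + 11 = \left(- \frac{286}{- \frac{32}{3} + \frac{1}{9} \cdot \frac{41}{22}} + \frac{1900}{2013}\right) + 11 = \left(- \frac{286}{- \frac{32}{3} + \frac{41}{198}} + \frac{1900}{2013}\right) + 11 = \left(- \frac{286}{- \frac{2071}{198}} + \frac{1900}{2013}\right) + 11 = \left(\left(-286\right) \left(- \frac{198}{2071}\right) + \frac{1900}{2013}\right) + 11 = \left(\frac{56628}{2071} + \frac{1900}{2013}\right) + 11 = \frac{117927064}{4168923} + 11 = \frac{163785217}{4168923}$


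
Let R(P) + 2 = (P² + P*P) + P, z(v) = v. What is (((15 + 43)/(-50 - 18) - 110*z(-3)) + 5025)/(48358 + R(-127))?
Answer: 182041/2736558 ≈ 0.066522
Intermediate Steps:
R(P) = -2 + P + 2*P² (R(P) = -2 + ((P² + P*P) + P) = -2 + ((P² + P²) + P) = -2 + (2*P² + P) = -2 + (P + 2*P²) = -2 + P + 2*P²)
(((15 + 43)/(-50 - 18) - 110*z(-3)) + 5025)/(48358 + R(-127)) = (((15 + 43)/(-50 - 18) - 110*(-3)) + 5025)/(48358 + (-2 - 127 + 2*(-127)²)) = ((58/(-68) + 330) + 5025)/(48358 + (-2 - 127 + 2*16129)) = ((58*(-1/68) + 330) + 5025)/(48358 + (-2 - 127 + 32258)) = ((-29/34 + 330) + 5025)/(48358 + 32129) = (11191/34 + 5025)/80487 = (182041/34)*(1/80487) = 182041/2736558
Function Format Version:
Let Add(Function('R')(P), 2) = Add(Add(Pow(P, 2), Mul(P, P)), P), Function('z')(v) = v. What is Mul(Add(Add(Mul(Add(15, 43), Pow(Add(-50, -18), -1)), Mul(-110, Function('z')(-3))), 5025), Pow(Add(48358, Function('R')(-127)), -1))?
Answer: Rational(182041, 2736558) ≈ 0.066522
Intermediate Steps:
Function('R')(P) = Add(-2, P, Mul(2, Pow(P, 2))) (Function('R')(P) = Add(-2, Add(Add(Pow(P, 2), Mul(P, P)), P)) = Add(-2, Add(Add(Pow(P, 2), Pow(P, 2)), P)) = Add(-2, Add(Mul(2, Pow(P, 2)), P)) = Add(-2, Add(P, Mul(2, Pow(P, 2)))) = Add(-2, P, Mul(2, Pow(P, 2))))
Mul(Add(Add(Mul(Add(15, 43), Pow(Add(-50, -18), -1)), Mul(-110, Function('z')(-3))), 5025), Pow(Add(48358, Function('R')(-127)), -1)) = Mul(Add(Add(Mul(Add(15, 43), Pow(Add(-50, -18), -1)), Mul(-110, -3)), 5025), Pow(Add(48358, Add(-2, -127, Mul(2, Pow(-127, 2)))), -1)) = Mul(Add(Add(Mul(58, Pow(-68, -1)), 330), 5025), Pow(Add(48358, Add(-2, -127, Mul(2, 16129))), -1)) = Mul(Add(Add(Mul(58, Rational(-1, 68)), 330), 5025), Pow(Add(48358, Add(-2, -127, 32258)), -1)) = Mul(Add(Add(Rational(-29, 34), 330), 5025), Pow(Add(48358, 32129), -1)) = Mul(Add(Rational(11191, 34), 5025), Pow(80487, -1)) = Mul(Rational(182041, 34), Rational(1, 80487)) = Rational(182041, 2736558)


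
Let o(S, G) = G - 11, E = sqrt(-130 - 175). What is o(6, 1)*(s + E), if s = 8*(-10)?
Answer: 800 - 10*I*sqrt(305) ≈ 800.0 - 174.64*I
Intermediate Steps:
E = I*sqrt(305) (E = sqrt(-305) = I*sqrt(305) ≈ 17.464*I)
s = -80
o(S, G) = -11 + G
o(6, 1)*(s + E) = (-11 + 1)*(-80 + I*sqrt(305)) = -10*(-80 + I*sqrt(305)) = 800 - 10*I*sqrt(305)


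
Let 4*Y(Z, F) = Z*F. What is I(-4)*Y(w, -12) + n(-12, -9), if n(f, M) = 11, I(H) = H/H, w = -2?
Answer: 17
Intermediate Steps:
I(H) = 1
Y(Z, F) = F*Z/4 (Y(Z, F) = (Z*F)/4 = (F*Z)/4 = F*Z/4)
I(-4)*Y(w, -12) + n(-12, -9) = 1*((1/4)*(-12)*(-2)) + 11 = 1*6 + 11 = 6 + 11 = 17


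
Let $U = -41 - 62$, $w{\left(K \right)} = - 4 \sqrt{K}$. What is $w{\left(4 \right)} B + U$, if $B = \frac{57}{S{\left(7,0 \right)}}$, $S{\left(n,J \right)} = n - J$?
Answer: $- \frac{1177}{7} \approx -168.14$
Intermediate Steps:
$B = \frac{57}{7}$ ($B = \frac{57}{7 - 0} = \frac{57}{7 + 0} = \frac{57}{7} \approx 8.1429$)
$U = -103$
$w{\left(4 \right)} B + U = - 4 \sqrt{4} \cdot \frac{57}{7} - 103 = \left(-4\right) 2 \cdot \frac{57}{7} - 103 = \left(-8\right) \frac{57}{7} - 103 = - \frac{456}{7} - 103 = - \frac{1177}{7}$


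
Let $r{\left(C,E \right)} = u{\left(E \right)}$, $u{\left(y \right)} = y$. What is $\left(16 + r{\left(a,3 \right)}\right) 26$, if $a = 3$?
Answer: $494$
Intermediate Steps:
$r{\left(C,E \right)} = E$
$\left(16 + r{\left(a,3 \right)}\right) 26 = \left(16 + 3\right) 26 = 19 \cdot 26 = 494$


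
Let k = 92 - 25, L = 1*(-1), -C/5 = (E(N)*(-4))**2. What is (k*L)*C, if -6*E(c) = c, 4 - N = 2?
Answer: 5360/9 ≈ 595.56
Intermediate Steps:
N = 2 (N = 4 - 1*2 = 4 - 2 = 2)
E(c) = -c/6
C = -80/9 (C = -5*(-1/6*2*(-4))**2 = -5*(-1/3*(-4))**2 = -5*(4/3)**2 = -5*16/9 = -80/9 ≈ -8.8889)
L = -1
k = 67
(k*L)*C = (67*(-1))*(-80/9) = -67*(-80/9) = 5360/9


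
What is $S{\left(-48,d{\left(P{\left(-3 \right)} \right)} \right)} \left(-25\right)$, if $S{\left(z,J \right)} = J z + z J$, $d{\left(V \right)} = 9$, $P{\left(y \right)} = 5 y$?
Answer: $21600$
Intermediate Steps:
$S{\left(z,J \right)} = 2 J z$ ($S{\left(z,J \right)} = J z + J z = 2 J z$)
$S{\left(-48,d{\left(P{\left(-3 \right)} \right)} \right)} \left(-25\right) = 2 \cdot 9 \left(-48\right) \left(-25\right) = \left(-864\right) \left(-25\right) = 21600$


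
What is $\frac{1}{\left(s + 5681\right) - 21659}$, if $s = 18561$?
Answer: $\frac{1}{2583} \approx 0.00038715$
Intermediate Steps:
$\frac{1}{\left(s + 5681\right) - 21659} = \frac{1}{\left(18561 + 5681\right) - 21659} = \frac{1}{24242 - 21659} = \frac{1}{2583}$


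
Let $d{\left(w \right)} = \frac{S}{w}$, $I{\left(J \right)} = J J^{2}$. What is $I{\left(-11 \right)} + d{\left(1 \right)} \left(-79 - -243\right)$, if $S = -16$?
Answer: $-3955$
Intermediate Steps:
$I{\left(J \right)} = J^{3}$
$d{\left(w \right)} = - \frac{16}{w}$
$I{\left(-11 \right)} + d{\left(1 \right)} \left(-79 - -243\right) = \left(-11\right)^{3} + - \frac{16}{1} \left(-79 - -243\right) = -1331 + \left(-16\right) 1 \left(-79 + 243\right) = -1331 - 2624 = -3955$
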